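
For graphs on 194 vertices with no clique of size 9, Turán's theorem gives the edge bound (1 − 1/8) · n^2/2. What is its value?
Turán density bound = (7/8) · 194^2/2 = 65863/4 ≈ 16465.75

Turán's theorem: ex(n, K_{r+1}) is achieved by the complete r-partite Turán graph T(n, r) with parts as balanced as possible, and is at most (1 − 1/r) · n^2/2. For r = 8, n = 194: the density bound is (7/8) · 37636/2 = 65863/4 ≈ 16465.75. The integer-valued extremum is e(T(194, 8)) = 16465, which is strictly less than the density bound 65863/4 since 8 ∤ 194 (the parts of T(194, 8) cannot all be equal).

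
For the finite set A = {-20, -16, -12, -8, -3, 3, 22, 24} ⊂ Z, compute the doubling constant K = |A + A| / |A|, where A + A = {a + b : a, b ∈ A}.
K = |A + A| / |A| = 32/8 = 4

Enumerate A + A = {a + b : a, b ∈ A}. With |A| = 8, there are |A|^2 = 64 ordered sum pairs; collecting distinct values, A + A = {-40, -36, -32, -28, -24, -23, -20, -19, -17, -16, -15, -13, -11, -9, -6, -5, 0, 2, 4, 6, 8, 10, 12, 14, 16, 19, 21, 25, 27, 44, 46, 48}, so |A + A| = 32. Thus K = 32/8 = 4. For comparison, the minimum possible |A + A| over all 8-element sets is 2·8 − 1 = 15 (so min K = 15/8), attained only by arithmetic progressions.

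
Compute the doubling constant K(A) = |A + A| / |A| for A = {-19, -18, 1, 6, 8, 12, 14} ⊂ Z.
K = |A + A| / |A| = 27/7

Enumerate A + A = {a + b : a, b ∈ A}. With |A| = 7, there are |A|^2 = 49 ordered sum pairs; collecting distinct values, A + A = {-38, -37, -36, -18, -17, -13, -12, -11, -10, -7, -6, -5, -4, 2, 7, 9, 12, 13, 14, 15, 16, 18, 20, 22, 24, 26, 28}, so |A + A| = 27. Thus K = 27/7. For comparison, the minimum possible |A + A| over all 7-element sets is 2·7 − 1 = 13 (so min K = 13/7), attained only by arithmetic progressions.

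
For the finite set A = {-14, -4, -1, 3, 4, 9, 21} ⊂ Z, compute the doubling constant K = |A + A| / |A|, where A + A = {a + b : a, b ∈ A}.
K = |A + A| / |A| = 25/7

Enumerate A + A = {a + b : a, b ∈ A}. With |A| = 7, there are |A|^2 = 49 ordered sum pairs; collecting distinct values, A + A = {-28, -18, -15, -11, -10, -8, -5, -2, -1, 0, 2, 3, 5, 6, 7, 8, 12, 13, 17, 18, 20, 24, 25, 30, 42}, so |A + A| = 25. Thus K = 25/7. For comparison, the minimum possible |A + A| over all 7-element sets is 2·7 − 1 = 13 (so min K = 13/7), attained only by arithmetic progressions.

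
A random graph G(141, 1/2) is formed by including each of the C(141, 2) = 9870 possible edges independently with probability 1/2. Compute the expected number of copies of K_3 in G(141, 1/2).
E[# K_3] = C(141, 3) · (1/2)^C(3, 2) = 457310 / 2^3 = 228655/4 = 57163.75

For each 3-subset S of vertices (there are C(141, 3) = 457310 such S), let X_S = 1 if S induces a K_3 (all C(3, 2) = 3 edges present). Then P(X_S = 1) = (1/2)^3 = 1/8. By linearity of expectation, E[# K_3] = C(141, 3) · (1/2)^3 = 457310 / 8 = 228655/4 = 57163.75.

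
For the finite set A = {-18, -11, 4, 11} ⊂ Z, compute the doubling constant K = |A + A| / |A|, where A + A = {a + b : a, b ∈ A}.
K = |A + A| / |A| = 9/4

Enumerate A + A = {a + b : a, b ∈ A}. With |A| = 4, there are |A|^2 = 16 ordered sum pairs; collecting distinct values, A + A = {-36, -29, -22, -14, -7, 0, 8, 15, 22}, so |A + A| = 9. Thus K = 9/4. For comparison, the minimum possible |A + A| over all 4-element sets is 2·4 − 1 = 7 (so min K = 7/4), attained only by arithmetic progressions.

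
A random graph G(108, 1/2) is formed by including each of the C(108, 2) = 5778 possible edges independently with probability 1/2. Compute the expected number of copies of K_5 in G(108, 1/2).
E[# K_5] = C(108, 5) · (1/2)^C(5, 2) = 111469176 / 2^10 = 13933647/128 = 108856.6171875

For each 5-subset S of vertices (there are C(108, 5) = 111469176 such S), let X_S = 1 if S induces a K_5 (all C(5, 2) = 10 edges present). Then P(X_S = 1) = (1/2)^10 = 1/1024. By linearity of expectation, E[# K_5] = C(108, 5) · (1/2)^10 = 111469176 / 1024 = 13933647/128 = 108856.6171875.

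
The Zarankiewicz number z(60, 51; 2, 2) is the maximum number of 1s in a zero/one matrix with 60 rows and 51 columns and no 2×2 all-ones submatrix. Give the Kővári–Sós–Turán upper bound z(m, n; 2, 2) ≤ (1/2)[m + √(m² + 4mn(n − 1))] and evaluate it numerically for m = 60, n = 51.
z(60, 51; 2, 2) ≤ (1/2)[60 + √(60² + 4·60·51·50)] = (1/2)[60 + √615600] = 422.3009

Kővári–Sós–Turán: let r_1, ..., r_60 be the row sums and z = Σ r_i the total number of 1s. Each pair of columns can share at most one row with both entries 1 (else a 2×2 all-ones block appears), so Σ_i C(r_i, 2) ≤ C(51, 2) = 1275. By convexity Σ_i C(r_i, 2) ≥ 60·C(z/60, 2) = z(z − 60)/(2·60), giving z² − 60z − 60·51·50 ≤ 0 and hence z ≤ (1/2)[60 + √(3600 + 4·153000)] = (1/2)[60 + √615600] ≈ (1/2)(60 + 784.6018) = 422.3009.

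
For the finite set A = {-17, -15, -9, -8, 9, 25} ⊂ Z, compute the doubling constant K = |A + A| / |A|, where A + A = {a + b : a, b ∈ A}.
K = |A + A| / |A| = 21/6 = 7/2

Enumerate A + A = {a + b : a, b ∈ A}. With |A| = 6, there are |A|^2 = 36 ordered sum pairs; collecting distinct values, A + A = {-34, -32, -30, -26, -25, -24, -23, -18, -17, -16, -8, -6, 0, 1, 8, 10, 16, 17, 18, 34, 50}, so |A + A| = 21. Thus K = 21/6 = 7/2. For comparison, the minimum possible |A + A| over all 6-element sets is 2·6 − 1 = 11 (so min K = 11/6), attained only by arithmetic progressions.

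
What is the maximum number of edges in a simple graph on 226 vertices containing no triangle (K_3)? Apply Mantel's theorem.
ex(226, K_3) = ⌊226^2/4⌋ = 12769

Mantel (1907): a triangle-free graph on n vertices has at most ⌊n^2/4⌋ edges, with equality for the complete bipartite graph K_{⌊n/2⌋, ⌈n/2⌉}. For n = 226: ⌊226^2/4⌋ = ⌊51076/4⌋ = 12769. The extremal graph is K_{113, 113}, which has 113·113 = 12769 edges.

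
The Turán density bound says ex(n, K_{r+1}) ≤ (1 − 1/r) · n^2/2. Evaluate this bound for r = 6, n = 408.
Turán density bound = (5/6) · 408^2/2 = 69360

Turán's theorem: ex(n, K_{r+1}) is achieved by the complete r-partite Turán graph T(n, r) with parts as balanced as possible, and is at most (1 − 1/r) · n^2/2. For r = 6, n = 408: the density bound is (5/6) · 166464/2 = 69360. Since 6 ∣ 408, the Turán graph T(408, 6) has parts of equal size 68, and its edge count e(T(408, 6)) = 69360 attains the density bound exactly.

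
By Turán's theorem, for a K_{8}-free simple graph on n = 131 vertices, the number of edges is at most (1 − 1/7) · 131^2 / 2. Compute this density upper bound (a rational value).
Turán density bound = (6/7) · 131^2/2 = 51483/7 ≈ 7354.7143

Turán's theorem: ex(n, K_{r+1}) is achieved by the complete r-partite Turán graph T(n, r) with parts as balanced as possible, and is at most (1 − 1/r) · n^2/2. For r = 7, n = 131: the density bound is (6/7) · 17161/2 = 51483/7 ≈ 7354.7143. The integer-valued extremum is e(T(131, 7)) = 7354, which is strictly less than the density bound 51483/7 since 7 ∤ 131 (the parts of T(131, 7) cannot all be equal).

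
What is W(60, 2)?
W(60, 2) = 60 + 1 = 61

A 2-term AP is any pair of integers, so a monochromatic 2-AP exists iff some colour is used at least twice. With 60 colours, the colouring i ↦ i on {1, ..., 60} uses each colour once, avoiding any monochromatic pair, so W(60, 2) > 60. For {1, ..., 61}, pigeonhole forces two integers of the same colour, which form a monochromatic 2-AP. Hence W(60, 2) = 61.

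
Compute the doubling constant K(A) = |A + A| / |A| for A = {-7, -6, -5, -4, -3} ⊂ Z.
K = |A + A| / |A| = 9/5

Enumerate A + A = {a + b : a, b ∈ A}. With |A| = 5, there are |A|^2 = 25 ordered sum pairs; collecting distinct values, A + A = {-14, -13, -12, -11, -10, -9, -8, -7, -6}, so |A + A| = 9. Thus K = 9/5. Here |A + A| = 2|A| − 1 = 9, the minimum possible — so K = 9/5 is minimal, which holds iff A is an arithmetic progression.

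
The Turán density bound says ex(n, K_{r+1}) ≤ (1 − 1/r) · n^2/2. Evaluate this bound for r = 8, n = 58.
Turán density bound = (7/8) · 58^2/2 = 5887/4 ≈ 1471.75

Turán's theorem: ex(n, K_{r+1}) is achieved by the complete r-partite Turán graph T(n, r) with parts as balanced as possible, and is at most (1 − 1/r) · n^2/2. For r = 8, n = 58: the density bound is (7/8) · 3364/2 = 5887/4 ≈ 1471.75. The integer-valued extremum is e(T(58, 8)) = 1471, which is strictly less than the density bound 5887/4 since 8 ∤ 58 (the parts of T(58, 8) cannot all be equal).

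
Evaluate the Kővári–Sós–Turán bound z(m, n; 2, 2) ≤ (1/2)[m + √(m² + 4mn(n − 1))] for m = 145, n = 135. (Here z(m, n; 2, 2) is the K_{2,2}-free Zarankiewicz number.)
z(145, 135; 2, 2) ≤ (1/2)[145 + √(145² + 4·145·135·134)] = (1/2)[145 + √10513225] = 1693.7052

Kővári–Sós–Turán: let r_1, ..., r_145 be the row sums and z = Σ r_i the total number of 1s. Each pair of columns can share at most one row with both entries 1 (else a 2×2 all-ones block appears), so Σ_i C(r_i, 2) ≤ C(135, 2) = 9045. By convexity Σ_i C(r_i, 2) ≥ 145·C(z/145, 2) = z(z − 145)/(2·145), giving z² − 145z − 145·135·134 ≤ 0 and hence z ≤ (1/2)[145 + √(21025 + 4·2623050)] = (1/2)[145 + √10513225] ≈ (1/2)(145 + 3242.4104) = 1693.7052.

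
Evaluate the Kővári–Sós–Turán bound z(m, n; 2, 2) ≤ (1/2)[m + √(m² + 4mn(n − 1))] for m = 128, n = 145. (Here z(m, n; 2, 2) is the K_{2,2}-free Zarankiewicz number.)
z(128, 145; 2, 2) ≤ (1/2)[128 + √(128² + 4·128·145·144)] = (1/2)[128 + √10706944] = 1700.0733

Kővári–Sós–Turán: let r_1, ..., r_128 be the row sums and z = Σ r_i the total number of 1s. Each pair of columns can share at most one row with both entries 1 (else a 2×2 all-ones block appears), so Σ_i C(r_i, 2) ≤ C(145, 2) = 10440. By convexity Σ_i C(r_i, 2) ≥ 128·C(z/128, 2) = z(z − 128)/(2·128), giving z² − 128z − 128·145·144 ≤ 0 and hence z ≤ (1/2)[128 + √(16384 + 4·2672640)] = (1/2)[128 + √10706944] ≈ (1/2)(128 + 3272.1467) = 1700.0733.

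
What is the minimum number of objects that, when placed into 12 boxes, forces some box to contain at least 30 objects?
n = (30 − 1)·12 + 1 = 349

By the generalised pigeonhole principle, to guarantee some box contains ≥ r objects we need more than (r − 1) · k objects total. Threshold: n = (r − 1) · k + 1. With r = 30 and k = 12: n = 29 · 12 + 1 = 348 + 1 = 349. For n = 348 = 29 · 12, we can put exactly 29 objects in every box, avoiding 30 in any single one — so 349 is tight.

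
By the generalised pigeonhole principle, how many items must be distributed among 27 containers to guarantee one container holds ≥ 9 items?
n = (9 − 1)·27 + 1 = 217

By the generalised pigeonhole principle, to guarantee some box contains ≥ r objects we need more than (r − 1) · k objects total. Threshold: n = (r − 1) · k + 1. With r = 9 and k = 27: n = 8 · 27 + 1 = 216 + 1 = 217. For n = 216 = 8 · 27, we can put exactly 8 objects in every box, avoiding 9 in any single one — so 217 is tight.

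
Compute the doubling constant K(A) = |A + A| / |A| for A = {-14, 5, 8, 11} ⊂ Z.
K = |A + A| / |A| = 9/4

Enumerate A + A = {a + b : a, b ∈ A}. With |A| = 4, there are |A|^2 = 16 ordered sum pairs; collecting distinct values, A + A = {-28, -9, -6, -3, 10, 13, 16, 19, 22}, so |A + A| = 9. Thus K = 9/4. For comparison, the minimum possible |A + A| over all 4-element sets is 2·4 − 1 = 7 (so min K = 7/4), attained only by arithmetic progressions.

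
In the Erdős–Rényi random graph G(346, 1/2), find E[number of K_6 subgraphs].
E[# K_6] = C(346, 6) · (1/2)^C(6, 2) = 2281370098854 / 2^15 = 1140685049427/16384 ≈ 69621890.223816

For each 6-subset S of vertices (there are C(346, 6) = 2281370098854 such S), let X_S = 1 if S induces a K_6 (all C(6, 2) = 15 edges present). Then P(X_S = 1) = (1/2)^15 = 1/32768. By linearity of expectation, E[# K_6] = C(346, 6) · (1/2)^15 = 2281370098854 / 32768 = 1140685049427/16384 ≈ 69621890.223816.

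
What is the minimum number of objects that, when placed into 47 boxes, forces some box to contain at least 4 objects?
n = (4 − 1)·47 + 1 = 142

By the generalised pigeonhole principle, to guarantee some box contains ≥ r objects we need more than (r − 1) · k objects total. Threshold: n = (r − 1) · k + 1. With r = 4 and k = 47: n = 3 · 47 + 1 = 141 + 1 = 142. For n = 141 = 3 · 47, we can put exactly 3 objects in every box, avoiding 4 in any single one — so 142 is tight.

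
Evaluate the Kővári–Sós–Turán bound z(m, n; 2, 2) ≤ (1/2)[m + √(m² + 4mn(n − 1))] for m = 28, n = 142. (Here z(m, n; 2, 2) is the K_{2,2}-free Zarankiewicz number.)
z(28, 142; 2, 2) ≤ (1/2)[28 + √(28² + 4·28·142·141)] = (1/2)[28 + √2243248] = 762.8738

Kővári–Sós–Turán: let r_1, ..., r_28 be the row sums and z = Σ r_i the total number of 1s. Each pair of columns can share at most one row with both entries 1 (else a 2×2 all-ones block appears), so Σ_i C(r_i, 2) ≤ C(142, 2) = 10011. By convexity Σ_i C(r_i, 2) ≥ 28·C(z/28, 2) = z(z − 28)/(2·28), giving z² − 28z − 28·142·141 ≤ 0 and hence z ≤ (1/2)[28 + √(784 + 4·560616)] = (1/2)[28 + √2243248] ≈ (1/2)(28 + 1497.7476) = 762.8738.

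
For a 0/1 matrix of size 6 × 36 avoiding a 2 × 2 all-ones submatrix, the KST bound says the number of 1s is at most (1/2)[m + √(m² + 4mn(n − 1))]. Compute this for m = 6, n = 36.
z(6, 36; 2, 2) ≤ (1/2)[6 + √(6² + 4·6·36·35)] = (1/2)[6 + √30276] = 90

Kővári–Sós–Turán: let r_1, ..., r_6 be the row sums and z = Σ r_i the total number of 1s. Each pair of columns can share at most one row with both entries 1 (else a 2×2 all-ones block appears), so Σ_i C(r_i, 2) ≤ C(36, 2) = 630. By convexity Σ_i C(r_i, 2) ≥ 6·C(z/6, 2) = z(z − 6)/(2·6), giving z² − 6z − 6·36·35 ≤ 0 and hence z ≤ (1/2)[6 + √(36 + 4·7560)] = (1/2)[6 + √30276] ≈ (1/2)(6 + 174) = 90.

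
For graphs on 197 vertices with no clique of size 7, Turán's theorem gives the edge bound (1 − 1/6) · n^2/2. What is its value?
Turán density bound = (5/6) · 197^2/2 = 194045/12 ≈ 16170.4167

Turán's theorem: ex(n, K_{r+1}) is achieved by the complete r-partite Turán graph T(n, r) with parts as balanced as possible, and is at most (1 − 1/r) · n^2/2. For r = 6, n = 197: the density bound is (5/6) · 38809/2 = 194045/12 ≈ 16170.4167. The integer-valued extremum is e(T(197, 6)) = 16170, which is strictly less than the density bound 194045/12 since 6 ∤ 197 (the parts of T(197, 6) cannot all be equal).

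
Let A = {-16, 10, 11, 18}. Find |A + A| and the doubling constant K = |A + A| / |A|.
K = |A + A| / |A| = 10/4 = 5/2

Enumerate A + A = {a + b : a, b ∈ A}. With |A| = 4, there are |A|^2 = 16 ordered sum pairs; collecting distinct values, A + A = {-32, -6, -5, 2, 20, 21, 22, 28, 29, 36}, so |A + A| = 10. Thus K = 10/4 = 5/2. For comparison, the minimum possible |A + A| over all 4-element sets is 2·4 − 1 = 7 (so min K = 7/4), attained only by arithmetic progressions.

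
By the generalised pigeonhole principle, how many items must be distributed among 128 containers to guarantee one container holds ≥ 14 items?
n = (14 − 1)·128 + 1 = 1665

By the generalised pigeonhole principle, to guarantee some box contains ≥ r objects we need more than (r − 1) · k objects total. Threshold: n = (r − 1) · k + 1. With r = 14 and k = 128: n = 13 · 128 + 1 = 1664 + 1 = 1665. For n = 1664 = 13 · 128, we can put exactly 13 objects in every box, avoiding 14 in any single one — so 1665 is tight.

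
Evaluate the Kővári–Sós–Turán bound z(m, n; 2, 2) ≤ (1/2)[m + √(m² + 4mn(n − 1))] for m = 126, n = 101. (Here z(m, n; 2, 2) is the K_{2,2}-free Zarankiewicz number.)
z(126, 101; 2, 2) ≤ (1/2)[126 + √(126² + 4·126·101·100)] = (1/2)[126 + √5106276] = 1192.8535

Kővári–Sós–Turán: let r_1, ..., r_126 be the row sums and z = Σ r_i the total number of 1s. Each pair of columns can share at most one row with both entries 1 (else a 2×2 all-ones block appears), so Σ_i C(r_i, 2) ≤ C(101, 2) = 5050. By convexity Σ_i C(r_i, 2) ≥ 126·C(z/126, 2) = z(z − 126)/(2·126), giving z² − 126z − 126·101·100 ≤ 0 and hence z ≤ (1/2)[126 + √(15876 + 4·1272600)] = (1/2)[126 + √5106276] ≈ (1/2)(126 + 2259.7071) = 1192.8535.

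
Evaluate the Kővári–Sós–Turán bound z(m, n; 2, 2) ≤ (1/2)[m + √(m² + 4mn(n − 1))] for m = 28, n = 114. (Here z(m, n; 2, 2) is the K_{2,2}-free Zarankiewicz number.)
z(28, 114; 2, 2) ≤ (1/2)[28 + √(28² + 4·28·114·113)] = (1/2)[28 + √1443568] = 614.7429

Kővári–Sós–Turán: let r_1, ..., r_28 be the row sums and z = Σ r_i the total number of 1s. Each pair of columns can share at most one row with both entries 1 (else a 2×2 all-ones block appears), so Σ_i C(r_i, 2) ≤ C(114, 2) = 6441. By convexity Σ_i C(r_i, 2) ≥ 28·C(z/28, 2) = z(z − 28)/(2·28), giving z² − 28z − 28·114·113 ≤ 0 and hence z ≤ (1/2)[28 + √(784 + 4·360696)] = (1/2)[28 + √1443568] ≈ (1/2)(28 + 1201.4857) = 614.7429.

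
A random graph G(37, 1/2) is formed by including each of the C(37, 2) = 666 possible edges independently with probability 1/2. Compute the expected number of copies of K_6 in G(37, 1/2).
E[# K_6] = C(37, 6) · (1/2)^C(6, 2) = 2324784 / 2^15 = 145299/2048 ≈ 70.946777

For each 6-subset S of vertices (there are C(37, 6) = 2324784 such S), let X_S = 1 if S induces a K_6 (all C(6, 2) = 15 edges present). Then P(X_S = 1) = (1/2)^15 = 1/32768. By linearity of expectation, E[# K_6] = C(37, 6) · (1/2)^15 = 2324784 / 32768 = 145299/2048 ≈ 70.946777.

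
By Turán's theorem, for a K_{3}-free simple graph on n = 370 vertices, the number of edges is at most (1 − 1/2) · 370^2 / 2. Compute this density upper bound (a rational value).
Turán density bound = (1/2) · 370^2/2 = 34225

Turán's theorem: ex(n, K_{r+1}) is achieved by the complete r-partite Turán graph T(n, r) with parts as balanced as possible, and is at most (1 − 1/r) · n^2/2. For r = 2, n = 370: the density bound is (1/2) · 136900/2 = 34225. Since 2 ∣ 370, the Turán graph T(370, 2) has parts of equal size 185, and its edge count e(T(370, 2)) = 34225 attains the density bound exactly.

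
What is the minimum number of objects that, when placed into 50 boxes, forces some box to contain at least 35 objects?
n = (35 − 1)·50 + 1 = 1701

By the generalised pigeonhole principle, to guarantee some box contains ≥ r objects we need more than (r − 1) · k objects total. Threshold: n = (r − 1) · k + 1. With r = 35 and k = 50: n = 34 · 50 + 1 = 1700 + 1 = 1701. For n = 1700 = 34 · 50, we can put exactly 34 objects in every box, avoiding 35 in any single one — so 1701 is tight.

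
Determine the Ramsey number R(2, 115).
R(2, 115) = 115

R(2, k) = k for all k ≥ 2: in a 2-colouring of K_k, either some edge is red (a red K_2) or all edges are blue (a blue K_k). And K_{114} coloured all-blue has no blue K_115, so R(2, 115) > 114. Hence R(2, 115) = 115.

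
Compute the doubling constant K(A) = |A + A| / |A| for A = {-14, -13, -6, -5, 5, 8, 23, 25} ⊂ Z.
K = |A + A| / |A| = 34/8 = 17/4

Enumerate A + A = {a + b : a, b ∈ A}. With |A| = 8, there are |A|^2 = 64 ordered sum pairs; collecting distinct values, A + A = {-28, -27, -26, -20, -19, -18, -12, -11, -10, -9, -8, -6, -5, -1, 0, 2, 3, 9, 10, 11, 12, 13, 16, 17, 18, 19, 20, 28, 30, 31, 33, 46, 48, 50}, so |A + A| = 34. Thus K = 34/8 = 17/4. For comparison, the minimum possible |A + A| over all 8-element sets is 2·8 − 1 = 15 (so min K = 15/8), attained only by arithmetic progressions.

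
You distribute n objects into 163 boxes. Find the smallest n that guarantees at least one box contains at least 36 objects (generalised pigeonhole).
n = (36 − 1)·163 + 1 = 5706

By the generalised pigeonhole principle, to guarantee some box contains ≥ r objects we need more than (r − 1) · k objects total. Threshold: n = (r − 1) · k + 1. With r = 36 and k = 163: n = 35 · 163 + 1 = 5705 + 1 = 5706. For n = 5705 = 35 · 163, we can put exactly 35 objects in every box, avoiding 36 in any single one — so 5706 is tight.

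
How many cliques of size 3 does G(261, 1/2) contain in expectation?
E[# K_3] = C(261, 3) · (1/2)^C(3, 2) = 2929290 / 2^3 = 1464645/4 = 366161.25

For each 3-subset S of vertices (there are C(261, 3) = 2929290 such S), let X_S = 1 if S induces a K_3 (all C(3, 2) = 3 edges present). Then P(X_S = 1) = (1/2)^3 = 1/8. By linearity of expectation, E[# K_3] = C(261, 3) · (1/2)^3 = 2929290 / 8 = 1464645/4 = 366161.25.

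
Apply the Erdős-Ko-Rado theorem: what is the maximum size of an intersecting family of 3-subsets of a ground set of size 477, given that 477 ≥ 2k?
max |F| = C(476, 2) = 113050

Erdős-Ko-Rado (1961): when n ≥ 2k, max |F| = C(n−1, k−1). The bound is attained by the star {A : i ∈ A} for any fixed i ∈ [n]. Here C(477−1, 3−1) = C(476, 2) = 113050.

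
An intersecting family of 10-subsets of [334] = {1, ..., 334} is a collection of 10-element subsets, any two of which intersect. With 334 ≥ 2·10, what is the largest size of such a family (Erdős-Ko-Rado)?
max |F| = C(333, 9) = 124416985140694675

Erdős-Ko-Rado (1961): when n ≥ 2k, max |F| = C(n−1, k−1). The bound is attained by the star {A : i ∈ A} for any fixed i ∈ [n]. Here C(334−1, 10−1) = C(333, 9) = 124416985140694675.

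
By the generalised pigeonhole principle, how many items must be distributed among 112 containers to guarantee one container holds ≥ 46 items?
n = (46 − 1)·112 + 1 = 5041

By the generalised pigeonhole principle, to guarantee some box contains ≥ r objects we need more than (r − 1) · k objects total. Threshold: n = (r − 1) · k + 1. With r = 46 and k = 112: n = 45 · 112 + 1 = 5040 + 1 = 5041. For n = 5040 = 45 · 112, we can put exactly 45 objects in every box, avoiding 46 in any single one — so 5041 is tight.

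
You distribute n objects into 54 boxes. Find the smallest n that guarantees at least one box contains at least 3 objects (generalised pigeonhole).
n = (3 − 1)·54 + 1 = 109

By the generalised pigeonhole principle, to guarantee some box contains ≥ r objects we need more than (r − 1) · k objects total. Threshold: n = (r − 1) · k + 1. With r = 3 and k = 54: n = 2 · 54 + 1 = 108 + 1 = 109. For n = 108 = 2 · 54, we can put exactly 2 objects in every box, avoiding 3 in any single one — so 109 is tight.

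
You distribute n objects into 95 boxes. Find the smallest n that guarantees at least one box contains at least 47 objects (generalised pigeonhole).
n = (47 − 1)·95 + 1 = 4371

By the generalised pigeonhole principle, to guarantee some box contains ≥ r objects we need more than (r − 1) · k objects total. Threshold: n = (r − 1) · k + 1. With r = 47 and k = 95: n = 46 · 95 + 1 = 4370 + 1 = 4371. For n = 4370 = 46 · 95, we can put exactly 46 objects in every box, avoiding 47 in any single one — so 4371 is tight.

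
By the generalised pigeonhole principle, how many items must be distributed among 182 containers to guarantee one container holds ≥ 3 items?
n = (3 − 1)·182 + 1 = 365

By the generalised pigeonhole principle, to guarantee some box contains ≥ r objects we need more than (r − 1) · k objects total. Threshold: n = (r − 1) · k + 1. With r = 3 and k = 182: n = 2 · 182 + 1 = 364 + 1 = 365. For n = 364 = 2 · 182, we can put exactly 2 objects in every box, avoiding 3 in any single one — so 365 is tight.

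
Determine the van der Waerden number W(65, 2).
W(65, 2) = 65 + 1 = 66

A 2-term AP is any pair of integers, so a monochromatic 2-AP exists iff some colour is used at least twice. With 65 colours, the colouring i ↦ i on {1, ..., 65} uses each colour once, avoiding any monochromatic pair, so W(65, 2) > 65. For {1, ..., 66}, pigeonhole forces two integers of the same colour, which form a monochromatic 2-AP. Hence W(65, 2) = 66.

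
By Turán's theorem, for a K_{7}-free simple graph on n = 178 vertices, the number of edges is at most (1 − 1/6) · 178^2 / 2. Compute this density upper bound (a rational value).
Turán density bound = (5/6) · 178^2/2 = 39605/3 ≈ 13201.6667

Turán's theorem: ex(n, K_{r+1}) is achieved by the complete r-partite Turán graph T(n, r) with parts as balanced as possible, and is at most (1 − 1/r) · n^2/2. For r = 6, n = 178: the density bound is (5/6) · 31684/2 = 39605/3 ≈ 13201.6667. The integer-valued extremum is e(T(178, 6)) = 13201, which is strictly less than the density bound 39605/3 since 6 ∤ 178 (the parts of T(178, 6) cannot all be equal).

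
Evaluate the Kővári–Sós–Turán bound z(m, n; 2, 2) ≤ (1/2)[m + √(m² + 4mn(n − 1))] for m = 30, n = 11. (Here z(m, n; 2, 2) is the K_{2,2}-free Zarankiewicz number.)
z(30, 11; 2, 2) ≤ (1/2)[30 + √(30² + 4·30·11·10)] = (1/2)[30 + √14100] = 74.3717

Kővári–Sós–Turán: let r_1, ..., r_30 be the row sums and z = Σ r_i the total number of 1s. Each pair of columns can share at most one row with both entries 1 (else a 2×2 all-ones block appears), so Σ_i C(r_i, 2) ≤ C(11, 2) = 55. By convexity Σ_i C(r_i, 2) ≥ 30·C(z/30, 2) = z(z − 30)/(2·30), giving z² − 30z − 30·11·10 ≤ 0 and hence z ≤ (1/2)[30 + √(900 + 4·3300)] = (1/2)[30 + √14100] ≈ (1/2)(30 + 118.7434) = 74.3717.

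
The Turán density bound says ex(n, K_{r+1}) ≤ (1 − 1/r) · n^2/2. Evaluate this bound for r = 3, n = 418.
Turán density bound = (2/3) · 418^2/2 = 174724/3 ≈ 58241.3333

Turán's theorem: ex(n, K_{r+1}) is achieved by the complete r-partite Turán graph T(n, r) with parts as balanced as possible, and is at most (1 − 1/r) · n^2/2. For r = 3, n = 418: the density bound is (2/3) · 174724/2 = 174724/3 ≈ 58241.3333. The integer-valued extremum is e(T(418, 3)) = 58241, which is strictly less than the density bound 174724/3 since 3 ∤ 418 (the parts of T(418, 3) cannot all be equal).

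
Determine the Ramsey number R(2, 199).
R(2, 199) = 199

R(2, k) = k for all k ≥ 2: in a 2-colouring of K_k, either some edge is red (a red K_2) or all edges are blue (a blue K_k). And K_{198} coloured all-blue has no blue K_199, so R(2, 199) > 198. Hence R(2, 199) = 199.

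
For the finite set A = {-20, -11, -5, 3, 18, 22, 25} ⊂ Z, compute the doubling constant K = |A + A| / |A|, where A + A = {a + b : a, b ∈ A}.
K = |A + A| / |A| = 27/7

Enumerate A + A = {a + b : a, b ∈ A}. With |A| = 7, there are |A|^2 = 49 ordered sum pairs; collecting distinct values, A + A = {-40, -31, -25, -22, -17, -16, -10, -8, -2, 2, 5, 6, 7, 11, 13, 14, 17, 20, 21, 25, 28, 36, 40, 43, 44, 47, 50}, so |A + A| = 27. Thus K = 27/7. For comparison, the minimum possible |A + A| over all 7-element sets is 2·7 − 1 = 13 (so min K = 13/7), attained only by arithmetic progressions.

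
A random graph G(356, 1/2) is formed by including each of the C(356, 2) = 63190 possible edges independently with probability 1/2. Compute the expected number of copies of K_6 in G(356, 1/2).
E[# K_6] = C(356, 6) · (1/2)^C(6, 2) = 2710026901296 / 2^15 = 169376681331/2048 ≈ 82703457.681152

For each 6-subset S of vertices (there are C(356, 6) = 2710026901296 such S), let X_S = 1 if S induces a K_6 (all C(6, 2) = 15 edges present). Then P(X_S = 1) = (1/2)^15 = 1/32768. By linearity of expectation, E[# K_6] = C(356, 6) · (1/2)^15 = 2710026901296 / 32768 = 169376681331/2048 ≈ 82703457.681152.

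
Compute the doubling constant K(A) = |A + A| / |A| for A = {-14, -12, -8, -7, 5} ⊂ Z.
K = |A + A| / |A| = 15/5 = 3

Enumerate A + A = {a + b : a, b ∈ A}. With |A| = 5, there are |A|^2 = 25 ordered sum pairs; collecting distinct values, A + A = {-28, -26, -24, -22, -21, -20, -19, -16, -15, -14, -9, -7, -3, -2, 10}, so |A + A| = 15. Thus K = 15/5 = 3. For comparison, the minimum possible |A + A| over all 5-element sets is 2·5 − 1 = 9 (so min K = 9/5), attained only by arithmetic progressions.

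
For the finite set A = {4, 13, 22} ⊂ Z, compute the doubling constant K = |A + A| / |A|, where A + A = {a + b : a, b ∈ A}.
K = |A + A| / |A| = 5/3

Enumerate A + A = {a + b : a, b ∈ A}. With |A| = 3, there are |A|^2 = 9 ordered sum pairs; collecting distinct values, A + A = {8, 17, 26, 35, 44}, so |A + A| = 5. Thus K = 5/3. Here |A + A| = 2|A| − 1 = 5, the minimum possible — so K = 5/3 is minimal, which holds iff A is an arithmetic progression.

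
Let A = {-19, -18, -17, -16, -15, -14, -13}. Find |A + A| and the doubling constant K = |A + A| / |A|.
K = |A + A| / |A| = 13/7

Enumerate A + A = {a + b : a, b ∈ A}. With |A| = 7, there are |A|^2 = 49 ordered sum pairs; collecting distinct values, A + A = {-38, -37, -36, -35, -34, -33, -32, -31, -30, -29, -28, -27, -26}, so |A + A| = 13. Thus K = 13/7. Here |A + A| = 2|A| − 1 = 13, the minimum possible — so K = 13/7 is minimal, which holds iff A is an arithmetic progression.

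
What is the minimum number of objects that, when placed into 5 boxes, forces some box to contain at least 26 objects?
n = (26 − 1)·5 + 1 = 126

By the generalised pigeonhole principle, to guarantee some box contains ≥ r objects we need more than (r − 1) · k objects total. Threshold: n = (r − 1) · k + 1. With r = 26 and k = 5: n = 25 · 5 + 1 = 125 + 1 = 126. For n = 125 = 25 · 5, we can put exactly 25 objects in every box, avoiding 26 in any single one — so 126 is tight.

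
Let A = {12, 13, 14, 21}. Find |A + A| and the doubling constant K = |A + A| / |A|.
K = |A + A| / |A| = 9/4

Enumerate A + A = {a + b : a, b ∈ A}. With |A| = 4, there are |A|^2 = 16 ordered sum pairs; collecting distinct values, A + A = {24, 25, 26, 27, 28, 33, 34, 35, 42}, so |A + A| = 9. Thus K = 9/4. For comparison, the minimum possible |A + A| over all 4-element sets is 2·4 − 1 = 7 (so min K = 7/4), attained only by arithmetic progressions.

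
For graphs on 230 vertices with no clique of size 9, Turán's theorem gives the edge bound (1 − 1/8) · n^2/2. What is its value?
Turán density bound = (7/8) · 230^2/2 = 92575/4 ≈ 23143.75

Turán's theorem: ex(n, K_{r+1}) is achieved by the complete r-partite Turán graph T(n, r) with parts as balanced as possible, and is at most (1 − 1/r) · n^2/2. For r = 8, n = 230: the density bound is (7/8) · 52900/2 = 92575/4 ≈ 23143.75. The integer-valued extremum is e(T(230, 8)) = 23143, which is strictly less than the density bound 92575/4 since 8 ∤ 230 (the parts of T(230, 8) cannot all be equal).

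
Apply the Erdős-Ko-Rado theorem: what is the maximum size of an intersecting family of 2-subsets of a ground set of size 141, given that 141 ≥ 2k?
max |F| = C(140, 1) = 140

The Erdős-Ko-Rado theorem states: for n ≥ 2k, an intersecting family of k-subsets of an n-element set has size at most C(n − 1, k − 1), with equality for 'star' families {A ⊆ [n] : |A| = k, i ∈ A} (fix an element i). For n = 141, k = 2: C(140, 1) = 140.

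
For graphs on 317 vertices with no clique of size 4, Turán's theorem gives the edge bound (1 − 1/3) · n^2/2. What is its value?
Turán density bound = (2/3) · 317^2/2 = 100489/3 ≈ 33496.3333

Turán's theorem: ex(n, K_{r+1}) is achieved by the complete r-partite Turán graph T(n, r) with parts as balanced as possible, and is at most (1 − 1/r) · n^2/2. For r = 3, n = 317: the density bound is (2/3) · 100489/2 = 100489/3 ≈ 33496.3333. The integer-valued extremum is e(T(317, 3)) = 33496, which is strictly less than the density bound 100489/3 since 3 ∤ 317 (the parts of T(317, 3) cannot all be equal).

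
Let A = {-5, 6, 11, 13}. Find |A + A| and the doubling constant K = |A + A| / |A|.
K = |A + A| / |A| = 10/4 = 5/2

Enumerate A + A = {a + b : a, b ∈ A}. With |A| = 4, there are |A|^2 = 16 ordered sum pairs; collecting distinct values, A + A = {-10, 1, 6, 8, 12, 17, 19, 22, 24, 26}, so |A + A| = 10. Thus K = 10/4 = 5/2. For comparison, the minimum possible |A + A| over all 4-element sets is 2·4 − 1 = 7 (so min K = 7/4), attained only by arithmetic progressions.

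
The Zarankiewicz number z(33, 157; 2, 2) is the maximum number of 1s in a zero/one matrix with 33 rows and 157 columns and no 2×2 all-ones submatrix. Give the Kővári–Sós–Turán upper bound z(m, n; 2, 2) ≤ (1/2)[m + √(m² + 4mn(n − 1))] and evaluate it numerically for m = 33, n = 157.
z(33, 157; 2, 2) ≤ (1/2)[33 + √(33² + 4·33·157·156)] = (1/2)[33 + √3234033] = 915.6709

Kővári–Sós–Turán: let r_1, ..., r_33 be the row sums and z = Σ r_i the total number of 1s. Each pair of columns can share at most one row with both entries 1 (else a 2×2 all-ones block appears), so Σ_i C(r_i, 2) ≤ C(157, 2) = 12246. By convexity Σ_i C(r_i, 2) ≥ 33·C(z/33, 2) = z(z − 33)/(2·33), giving z² − 33z − 33·157·156 ≤ 0 and hence z ≤ (1/2)[33 + √(1089 + 4·808236)] = (1/2)[33 + √3234033] ≈ (1/2)(33 + 1798.3417) = 915.6709.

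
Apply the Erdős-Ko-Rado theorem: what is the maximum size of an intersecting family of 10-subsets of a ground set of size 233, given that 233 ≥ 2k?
max |F| = C(232, 9) = 4585639715087200

Erdős-Ko-Rado (1961): when n ≥ 2k, max |F| = C(n−1, k−1). The bound is attained by the star {A : i ∈ A} for any fixed i ∈ [n]. Here C(233−1, 10−1) = C(232, 9) = 4585639715087200.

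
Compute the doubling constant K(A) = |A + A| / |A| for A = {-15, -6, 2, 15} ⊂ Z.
K = |A + A| / |A| = 10/4 = 5/2

Enumerate A + A = {a + b : a, b ∈ A}. With |A| = 4, there are |A|^2 = 16 ordered sum pairs; collecting distinct values, A + A = {-30, -21, -13, -12, -4, 0, 4, 9, 17, 30}, so |A + A| = 10. Thus K = 10/4 = 5/2. For comparison, the minimum possible |A + A| over all 4-element sets is 2·4 − 1 = 7 (so min K = 7/4), attained only by arithmetic progressions.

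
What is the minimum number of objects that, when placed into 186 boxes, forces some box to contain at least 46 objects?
n = (46 − 1)·186 + 1 = 8371

By the generalised pigeonhole principle, to guarantee some box contains ≥ r objects we need more than (r − 1) · k objects total. Threshold: n = (r − 1) · k + 1. With r = 46 and k = 186: n = 45 · 186 + 1 = 8370 + 1 = 8371. For n = 8370 = 45 · 186, we can put exactly 45 objects in every box, avoiding 46 in any single one — so 8371 is tight.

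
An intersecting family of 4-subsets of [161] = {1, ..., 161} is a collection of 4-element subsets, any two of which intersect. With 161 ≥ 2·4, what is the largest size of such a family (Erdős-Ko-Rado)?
max |F| = C(160, 3) = 669920

Erdős-Ko-Rado (1961): when n ≥ 2k, max |F| = C(n−1, k−1). The bound is attained by the star {A : i ∈ A} for any fixed i ∈ [n]. Here C(161−1, 4−1) = C(160, 3) = 669920.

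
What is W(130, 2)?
W(130, 2) = 130 + 1 = 131

A 2-term AP is any pair of integers, so a monochromatic 2-AP exists iff some colour is used at least twice. With 130 colours, the colouring i ↦ i on {1, ..., 130} uses each colour once, avoiding any monochromatic pair, so W(130, 2) > 130. For {1, ..., 131}, pigeonhole forces two integers of the same colour, which form a monochromatic 2-AP. Hence W(130, 2) = 131.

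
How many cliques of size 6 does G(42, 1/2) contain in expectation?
E[# K_6] = C(42, 6) · (1/2)^C(6, 2) = 5245786 / 2^15 = 2622893/16384 ≈ 160.088684

For each 6-subset S of vertices (there are C(42, 6) = 5245786 such S), let X_S = 1 if S induces a K_6 (all C(6, 2) = 15 edges present). Then P(X_S = 1) = (1/2)^15 = 1/32768. By linearity of expectation, E[# K_6] = C(42, 6) · (1/2)^15 = 5245786 / 32768 = 2622893/16384 ≈ 160.088684.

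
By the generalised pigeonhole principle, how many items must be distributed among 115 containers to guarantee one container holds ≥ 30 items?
n = (30 − 1)·115 + 1 = 3336

By the generalised pigeonhole principle, to guarantee some box contains ≥ r objects we need more than (r − 1) · k objects total. Threshold: n = (r − 1) · k + 1. With r = 30 and k = 115: n = 29 · 115 + 1 = 3335 + 1 = 3336. For n = 3335 = 29 · 115, we can put exactly 29 objects in every box, avoiding 30 in any single one — so 3336 is tight.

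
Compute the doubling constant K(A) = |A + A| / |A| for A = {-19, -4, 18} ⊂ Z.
K = |A + A| / |A| = 6/3 = 2

Enumerate A + A = {a + b : a, b ∈ A}. With |A| = 3, there are |A|^2 = 9 ordered sum pairs; collecting distinct values, A + A = {-38, -23, -8, -1, 14, 36}, so |A + A| = 6. Thus K = 6/3 = 2. For comparison, the minimum possible |A + A| over all 3-element sets is 2·3 − 1 = 5 (so min K = 5/3), attained only by arithmetic progressions.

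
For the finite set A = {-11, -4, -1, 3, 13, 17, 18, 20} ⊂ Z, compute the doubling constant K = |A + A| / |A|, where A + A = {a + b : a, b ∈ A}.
K = |A + A| / |A| = 30/8 = 15/4

Enumerate A + A = {a + b : a, b ∈ A}. With |A| = 8, there are |A|^2 = 64 ordered sum pairs; collecting distinct values, A + A = {-22, -15, -12, -8, -5, -2, -1, 2, 6, 7, 9, 12, 13, 14, 16, 17, 19, 20, 21, 23, 26, 30, 31, 33, 34, 35, 36, 37, 38, 40}, so |A + A| = 30. Thus K = 30/8 = 15/4. For comparison, the minimum possible |A + A| over all 8-element sets is 2·8 − 1 = 15 (so min K = 15/8), attained only by arithmetic progressions.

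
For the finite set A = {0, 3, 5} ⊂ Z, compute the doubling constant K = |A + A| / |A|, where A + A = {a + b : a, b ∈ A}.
K = |A + A| / |A| = 6/3 = 2

Enumerate A + A = {a + b : a, b ∈ A}. With |A| = 3, there are |A|^2 = 9 ordered sum pairs; collecting distinct values, A + A = {0, 3, 5, 6, 8, 10}, so |A + A| = 6. Thus K = 6/3 = 2. For comparison, the minimum possible |A + A| over all 3-element sets is 2·3 − 1 = 5 (so min K = 5/3), attained only by arithmetic progressions.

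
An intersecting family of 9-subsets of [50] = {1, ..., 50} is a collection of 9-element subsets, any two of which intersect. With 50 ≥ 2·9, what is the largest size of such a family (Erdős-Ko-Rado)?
max |F| = C(49, 8) = 450978066

Erdős-Ko-Rado (1961): when n ≥ 2k, max |F| = C(n−1, k−1). The bound is attained by the star {A : i ∈ A} for any fixed i ∈ [n]. Here C(50−1, 9−1) = C(49, 8) = 450978066.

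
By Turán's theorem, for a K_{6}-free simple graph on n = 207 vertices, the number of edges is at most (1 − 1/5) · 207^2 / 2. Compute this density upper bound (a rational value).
Turán density bound = (4/5) · 207^2/2 = 85698/5 ≈ 17139.6

Turán's theorem: ex(n, K_{r+1}) is achieved by the complete r-partite Turán graph T(n, r) with parts as balanced as possible, and is at most (1 − 1/r) · n^2/2. For r = 5, n = 207: the density bound is (4/5) · 42849/2 = 85698/5 ≈ 17139.6. The integer-valued extremum is e(T(207, 5)) = 17139, which is strictly less than the density bound 85698/5 since 5 ∤ 207 (the parts of T(207, 5) cannot all be equal).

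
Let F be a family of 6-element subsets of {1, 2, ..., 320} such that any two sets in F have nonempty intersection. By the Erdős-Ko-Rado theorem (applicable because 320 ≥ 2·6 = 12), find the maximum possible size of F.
max |F| = C(319, 5) = 26674326063

The Erdős-Ko-Rado theorem states: for n ≥ 2k, an intersecting family of k-subsets of an n-element set has size at most C(n − 1, k − 1), with equality for 'star' families {A ⊆ [n] : |A| = k, i ∈ A} (fix an element i). For n = 320, k = 6: C(319, 5) = 26674326063.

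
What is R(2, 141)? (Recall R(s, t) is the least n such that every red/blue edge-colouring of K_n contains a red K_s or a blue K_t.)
R(2, 141) = 141

R(2, k) = k for all k ≥ 2: in a 2-colouring of K_k, either some edge is red (a red K_2) or all edges are blue (a blue K_k). And K_{140} coloured all-blue has no blue K_141, so R(2, 141) > 140. Hence R(2, 141) = 141.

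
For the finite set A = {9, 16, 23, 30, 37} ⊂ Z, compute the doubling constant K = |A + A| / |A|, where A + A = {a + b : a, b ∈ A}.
K = |A + A| / |A| = 9/5

Enumerate A + A = {a + b : a, b ∈ A}. With |A| = 5, there are |A|^2 = 25 ordered sum pairs; collecting distinct values, A + A = {18, 25, 32, 39, 46, 53, 60, 67, 74}, so |A + A| = 9. Thus K = 9/5. Here |A + A| = 2|A| − 1 = 9, the minimum possible — so K = 9/5 is minimal, which holds iff A is an arithmetic progression.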